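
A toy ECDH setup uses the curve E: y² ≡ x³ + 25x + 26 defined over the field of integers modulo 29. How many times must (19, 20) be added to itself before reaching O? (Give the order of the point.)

2P: tangent at (19, 20): λ = (3·19² + 25)/(2·20) ≡ 6/11. 11⁻¹ ≡ 8 (mod 29) since 11·8 = 88 ≡ 1, so λ ≡ 6·8 ≡ 19.
  x = λ² - 19 - 19 = 361 - 38 ≡ 4; y = λ·(19 - 4) - 20 ≡ 4. → (4, 4)
3P: (4, 4) + (19, 20). λ = (20 - 4)/(19 - 4) ≡ 16/15 mod 29. 15⁻¹ ≡ 2 (mod 29) since 15·2 = 30 ≡ 1, so λ ≡ 3.
  x = λ² - 4 - 19 = 9 - 23 ≡ 15; y = λ·(4 - 15) - 4 ≡ 21. → (15, 21)
4P: (15, 21) + (19, 20). λ = (20 - 21)/(19 - 15) ≡ 28/4 mod 29. 4⁻¹ ≡ 22 (mod 29), so λ ≡ 7.
  x = λ² - 15 - 19 = 49 - 34 ≡ 15; y = λ·(15 - 15) - 21 ≡ 8. → (15, 8)
5P: (15, 8) + (19, 20). λ = (20 - 8)/(19 - 15) ≡ 12/4 mod 29. 4⁻¹ ≡ 22 (mod 29), so λ ≡ 3.
  x = λ² - 15 - 19 = 9 - 34 ≡ 4; y = λ·(15 - 4) - 8 ≡ 25. → (4, 25)
6P: (4, 25) + (19, 20). λ = (20 - 25)/(19 - 4) ≡ 24/15 mod 29. 15⁻¹ ≡ 2 (mod 29), so λ ≡ 19.
  x = λ² - 4 - 19 = 361 - 23 ≡ 19; y = λ·(4 - 19) - 25 ≡ 9. → (19, 9)
7P: (19, 9) + (19, 20): same x and y₁ ≡ -y₂, so the sum is O.
7P = O, so the order is 7.

7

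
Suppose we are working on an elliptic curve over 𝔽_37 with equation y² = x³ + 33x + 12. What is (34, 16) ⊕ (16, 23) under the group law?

(34, 16) + (16, 23). λ = (23 - 16)/(16 - 34) ≡ 7/19 mod 37. 19⁻¹ ≡ 2 (mod 37), so λ ≡ 14.
  x = λ² - 34 - 16 = 196 - 50 ≡ 35; y = λ·(34 - 35) - 16 ≡ 7. → (35, 7)

(35, 7)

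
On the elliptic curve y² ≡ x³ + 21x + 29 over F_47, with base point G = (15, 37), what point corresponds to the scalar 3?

Repeated addition: build up to 3G.
2G: tangent at (15, 37): λ = (3·15² + 21)/(2·37) ≡ 38/27. 27⁻¹ ≡ 7 (mod 47), so λ ≡ 38·7 ≡ 31.
  x = λ² - 15 - 15 = 961 - 30 ≡ 38; y = λ·(15 - 38) - 37 ≡ 2. → (38, 2)
3G: (38, 2) + (15, 37). λ = (37 - 2)/(15 - 38) ≡ 35/24 mod 47. 24⁻¹ ≡ 2 (mod 47) since 24·2 = 48 ≡ 1, so λ ≡ 23.
  x = λ² - 38 - 15 = 529 - 53 ≡ 6; y = λ·(38 - 6) - 2 ≡ 29. → (6, 29)

(6, 29)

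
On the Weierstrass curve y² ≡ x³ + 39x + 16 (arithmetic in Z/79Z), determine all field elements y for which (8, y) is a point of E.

x³ + 39x + 16 = 840 ≡ 50 (mod 79).
Square roots of 50 mod 79: 34 and 45 (since 34² = 1156 ≡ 50).

34, 45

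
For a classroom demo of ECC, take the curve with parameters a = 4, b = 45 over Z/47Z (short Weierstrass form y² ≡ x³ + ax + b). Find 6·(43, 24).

Write P = (43, 24).
Repeated addition: build up to 6P.
2P: tangent at (43, 24): λ = (3·43² + 4)/(2·24) ≡ 5/1. 1⁻¹ ≡ 1 (mod 47), so λ ≡ 5·1 ≡ 5.
  x = λ² - 43 - 43 = 25 - 86 ≡ 33; y = λ·(43 - 33) - 24 ≡ 26. → (33, 26)
3P: (33, 26) + (43, 24). λ = (24 - 26)/(43 - 33) ≡ 45/10 mod 47. 10⁻¹ ≡ 33 (mod 47), so λ ≡ 28.
  x = λ² - 33 - 43 = 784 - 76 ≡ 3; y = λ·(33 - 3) - 26 ≡ 15. → (3, 15)
4P: (3, 15) + (43, 24). λ = (24 - 15)/(43 - 3) ≡ 9/40 mod 47. 40⁻¹ ≡ 20 (mod 47) since 40·20 = 800 ≡ 1, so λ ≡ 39.
  x = λ² - 3 - 43 = 1521 - 46 ≡ 18; y = λ·(3 - 18) - 15 ≡ 11. → (18, 11)
5P: (18, 11) + (43, 24). λ = (24 - 11)/(43 - 18) ≡ 13/25 mod 47. 25⁻¹ ≡ 32 (mod 47) since 25·32 = 800 ≡ 1, so λ ≡ 40.
  x = λ² - 18 - 43 = 1600 - 61 ≡ 35; y = λ·(18 - 35) - 11 ≡ 14. → (35, 14)
6P: (35, 14) + (43, 24). λ = (24 - 14)/(43 - 35) ≡ 10/8 mod 47. 8⁻¹ ≡ 6 (mod 47), so λ ≡ 13.
  x = λ² - 35 - 43 = 169 - 78 ≡ 44; y = λ·(35 - 44) - 14 ≡ 10. → (44, 10)

(44, 10)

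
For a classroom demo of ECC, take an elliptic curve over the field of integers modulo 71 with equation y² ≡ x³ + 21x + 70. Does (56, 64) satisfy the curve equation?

y² = 64² ≡ 49; x³ + 21x + 70 = 176862 ≡ 1 (mod 71). 49 ≠ 1.

no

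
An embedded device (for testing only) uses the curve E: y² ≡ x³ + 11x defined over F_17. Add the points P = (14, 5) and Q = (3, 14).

(15, 2)

(14, 5) + (3, 14). λ = (14 - 5)/(3 - 14) ≡ 9/6 mod 17. 6⁻¹ ≡ 3 (mod 17) since 6·3 = 18 ≡ 1, so λ ≡ 10.
  x = λ² - 14 - 3 = 100 - 17 ≡ 15; y = λ·(14 - 15) - 5 ≡ 2. → (15, 2)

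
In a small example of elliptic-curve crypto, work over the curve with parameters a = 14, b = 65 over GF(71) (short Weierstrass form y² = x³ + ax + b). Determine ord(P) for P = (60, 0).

2P: (60, 0) + (60, 0): same x and y₁ ≡ -y₂, so the sum is 𝒪.
2P = 𝒪, so the order is 2.

2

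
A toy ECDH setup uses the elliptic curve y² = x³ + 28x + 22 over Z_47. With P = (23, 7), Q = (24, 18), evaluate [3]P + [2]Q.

First 3P:
Repeated addition: build up to 3P.
2P: tangent at (23, 7): λ = (3·23² + 28)/(2·7) ≡ 17/14. 14⁻¹ ≡ 37 (mod 47) since 14·37 = 518 ≡ 1, so λ ≡ 17·37 ≡ 18.
  x = λ² - 23 - 23 = 324 - 46 ≡ 43; y = λ·(23 - 43) - 7 ≡ 9. → (43, 9)
3P: (43, 9) + (23, 7). λ = (7 - 9)/(23 - 43) ≡ 45/27 mod 47. 27⁻¹ ≡ 7 (mod 47) since 27·7 = 189 ≡ 1, so λ ≡ 33.
  x = λ² - 43 - 23 = 1089 - 66 ≡ 36; y = λ·(43 - 36) - 9 ≡ 34. → (36, 34)
3P = (36, 34).
Next 2Q:
Repeated addition: build up to 2Q.
2Q: tangent at (24, 18): λ = (3·24² + 28)/(2·18) ≡ 17/36. 36⁻¹ ≡ 17 (mod 47) since 36·17 = 612 ≡ 1, so λ ≡ 17·17 ≡ 7.
  x = λ² - 24 - 24 = 49 - 48 ≡ 1; y = λ·(24 - 1) - 18 ≡ 2. → (1, 2)
2Q = (1, 2).
Finally 3P + 2Q:
(36, 34) + (1, 2). λ = (2 - 34)/(1 - 36) ≡ 15/12 mod 47. 12⁻¹ ≡ 4 (mod 47), so λ ≡ 13.
  x = λ² - 36 - 1 = 169 - 37 ≡ 38; y = λ·(36 - 38) - 34 ≡ 34. → (38, 34)

(38, 34)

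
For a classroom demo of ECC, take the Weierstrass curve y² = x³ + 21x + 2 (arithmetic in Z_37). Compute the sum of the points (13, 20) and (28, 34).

(13, 20) + (28, 34). λ = (34 - 20)/(28 - 13) ≡ 14/15 mod 37. 15⁻¹ ≡ 5 (mod 37) since 15·5 = 75 ≡ 1, so λ ≡ 33.
  x = λ² - 13 - 28 = 1089 - 41 ≡ 12; y = λ·(13 - 12) - 20 ≡ 13. → (12, 13)

(12, 13)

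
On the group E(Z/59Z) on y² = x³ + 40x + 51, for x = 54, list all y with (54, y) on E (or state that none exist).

27, 32

x³ + 40x + 51 = 159675 ≡ 21 (mod 59).
Square roots of 21 mod 59: 27 and 32 (since 27² = 729 ≡ 21).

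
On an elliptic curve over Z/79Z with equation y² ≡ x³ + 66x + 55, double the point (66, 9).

tangent at (66, 9): λ = (3·66² + 66)/(2·9) ≡ 20/18. 18⁻¹ ≡ 22 (mod 79), so λ ≡ 20·22 ≡ 45.
  x = λ² - 66 - 66 = 2025 - 132 ≡ 76; y = λ·(66 - 76) - 9 ≡ 15. → (76, 15)

(76, 15)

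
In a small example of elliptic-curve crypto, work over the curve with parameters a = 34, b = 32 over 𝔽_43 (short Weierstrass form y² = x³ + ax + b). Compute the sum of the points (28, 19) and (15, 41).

(25, 9)

(28, 19) + (15, 41). λ = (41 - 19)/(15 - 28) ≡ 22/30 mod 43. 30⁻¹ ≡ 33 (mod 43), so λ ≡ 38.
  x = λ² - 28 - 15 = 1444 - 43 ≡ 25; y = λ·(28 - 25) - 19 ≡ 9. → (25, 9)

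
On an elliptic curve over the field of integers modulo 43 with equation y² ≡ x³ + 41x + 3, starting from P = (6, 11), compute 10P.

(13, 29)

Double-and-add on 10 = (1010)₂. Start with P = (6, 11) for the leading 1-bit.
double: tangent at (6, 11): λ = (3·6² + 41)/(2·11) ≡ 20/22. 22⁻¹ ≡ 2 (mod 43) since 22·2 = 44 ≡ 1, so λ ≡ 20·2 ≡ 40.
  x = λ² - 6 - 6 = 1600 - 12 ≡ 40; y = λ·(6 - 40) - 11 ≡ 5. → (40, 5)
double: tangent at (40, 5): λ = (3·40² + 41)/(2·5) ≡ 25/10. 10⁻¹ ≡ 13 (mod 43), so λ ≡ 25·13 ≡ 24.
  x = λ² - 40 - 40 = 576 - 80 ≡ 23; y = λ·(40 - 23) - 5 ≡ 16. → (23, 16)
add P: (23, 16) + (6, 11). λ = (11 - 16)/(6 - 23) ≡ 38/26 mod 43. 26⁻¹ ≡ 5 (mod 43) since 26·5 = 130 ≡ 1, so λ ≡ 18.
  x = λ² - 23 - 6 = 324 - 29 ≡ 37; y = λ·(23 - 37) - 16 ≡ 33. → (37, 33)
double: tangent at (37, 33): λ = (3·37² + 41)/(2·33) ≡ 20/23. 23⁻¹ ≡ 15 (mod 43), so λ ≡ 20·15 ≡ 42.
  x = λ² - 37 - 37 = 1764 - 74 ≡ 13; y = λ·(37 - 13) - 33 ≡ 29. → (13, 29)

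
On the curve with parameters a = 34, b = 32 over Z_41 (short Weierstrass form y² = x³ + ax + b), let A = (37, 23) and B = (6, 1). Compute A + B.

(37, 23) + (6, 1). λ = (1 - 23)/(6 - 37) ≡ 19/10 mod 41. 10⁻¹ ≡ 37 (mod 41), so λ ≡ 6.
  x = λ² - 37 - 6 = 36 - 43 ≡ 34; y = λ·(37 - 34) - 23 ≡ 36. → (34, 36)

(34, 36)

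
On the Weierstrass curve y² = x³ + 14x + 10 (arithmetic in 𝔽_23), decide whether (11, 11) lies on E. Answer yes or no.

y² = 11² ≡ 6; x³ + 14x + 10 = 1495 ≡ 0 (mod 23). 6 ≠ 0.

no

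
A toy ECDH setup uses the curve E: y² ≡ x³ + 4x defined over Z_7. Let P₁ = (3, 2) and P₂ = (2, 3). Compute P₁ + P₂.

(3, 5)

(3, 2) + (2, 3). λ = (3 - 2)/(2 - 3) ≡ 1/6 mod 7. 6⁻¹ ≡ 6 (mod 7), so λ ≡ 6.
  x = λ² - 3 - 2 = 36 - 5 ≡ 3; y = λ·(3 - 3) - 2 ≡ 5. → (3, 5)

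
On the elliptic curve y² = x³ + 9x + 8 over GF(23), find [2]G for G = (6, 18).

(0, 13)

tangent at (6, 18): λ = (3·6² + 9)/(2·18) ≡ 2/13. 13⁻¹ ≡ 16 (mod 23), so λ ≡ 2·16 ≡ 9.
  x = λ² - 6 - 6 = 81 - 12 ≡ 0; y = λ·(6 - 0) - 18 ≡ 13. → (0, 13)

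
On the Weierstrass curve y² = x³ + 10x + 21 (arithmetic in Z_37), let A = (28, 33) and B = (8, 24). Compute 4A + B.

First 4A:
Repeated addition: build up to 4A.
2A: tangent at (28, 33): λ = (3·28² + 10)/(2·33) ≡ 31/29. 29⁻¹ ≡ 23 (mod 37), so λ ≡ 31·23 ≡ 10.
  x = λ² - 28 - 28 = 100 - 56 ≡ 7; y = λ·(28 - 7) - 33 ≡ 29. → (7, 29)
3A: (7, 29) + (28, 33). λ = (33 - 29)/(28 - 7) ≡ 4/21 mod 37. 21⁻¹ ≡ 30 (mod 37), so λ ≡ 9.
  x = λ² - 7 - 28 = 81 - 35 ≡ 9; y = λ·(7 - 9) - 29 ≡ 27. → (9, 27)
4A: (9, 27) + (28, 33). λ = (33 - 27)/(28 - 9) ≡ 6/19 mod 37. 19⁻¹ ≡ 2 (mod 37) since 19·2 = 38 ≡ 1, so λ ≡ 12.
  x = λ² - 9 - 28 = 144 - 37 ≡ 33; y = λ·(9 - 33) - 27 ≡ 18. → (33, 18)
4A = (33, 18).
Finally 4A + B:
(33, 18) + (8, 24). λ = (24 - 18)/(8 - 33) ≡ 6/12 mod 37. 12⁻¹ ≡ 34 (mod 37), so λ ≡ 19.
  x = λ² - 33 - 8 = 361 - 41 ≡ 24; y = λ·(33 - 24) - 18 ≡ 5. → (24, 5)

(24, 5)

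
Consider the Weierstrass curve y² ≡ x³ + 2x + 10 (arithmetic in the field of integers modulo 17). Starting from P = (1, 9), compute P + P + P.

Repeated addition: build up to 3P.
2P: tangent at (1, 9): λ = (3·1² + 2)/(2·9) ≡ 5/1. 1⁻¹ ≡ 1 (mod 17) since 1·1 = 1 ≡ 1, so λ ≡ 5·1 ≡ 5.
  x = λ² - 1 - 1 = 25 - 2 ≡ 6; y = λ·(1 - 6) - 9 ≡ 0. → (6, 0)
3P: (6, 0) + (1, 9). λ = (9 - 0)/(1 - 6) ≡ 9/12 mod 17. 12⁻¹ ≡ 10 (mod 17) since 12·10 = 120 ≡ 1, so λ ≡ 5.
  x = λ² - 6 - 1 = 25 - 7 ≡ 1; y = λ·(6 - 1) - 0 ≡ 8. → (1, 8)

(1, 8)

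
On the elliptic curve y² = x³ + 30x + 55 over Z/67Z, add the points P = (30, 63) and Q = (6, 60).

(30, 63) + (6, 60). λ = (60 - 63)/(6 - 30) ≡ 64/43 mod 67. 43⁻¹ ≡ 53 (mod 67), so λ ≡ 42.
  x = λ² - 30 - 6 = 1764 - 36 ≡ 53; y = λ·(30 - 53) - 63 ≡ 43. → (53, 43)

(53, 43)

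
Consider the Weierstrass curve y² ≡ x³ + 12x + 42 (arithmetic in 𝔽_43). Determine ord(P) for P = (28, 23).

4

2P: tangent at (28, 23): λ = (3·28² + 12)/(2·23) ≡ 42/3. 3⁻¹ ≡ 29 (mod 43) since 3·29 = 87 ≡ 1, so λ ≡ 42·29 ≡ 14.
  x = λ² - 28 - 28 = 196 - 56 ≡ 11; y = λ·(28 - 11) - 23 ≡ 0. → (11, 0)
3P: (11, 0) + (28, 23). λ = (23 - 0)/(28 - 11) ≡ 23/17 mod 43. 17⁻¹ ≡ 38 (mod 43), so λ ≡ 14.
  x = λ² - 11 - 28 = 196 - 39 ≡ 28; y = λ·(11 - 28) - 0 ≡ 20. → (28, 20)
4P: (28, 20) + (28, 23): same x and y₁ ≡ -y₂, so the sum is the point at infinity.
4P = the point at infinity, so the order is 4.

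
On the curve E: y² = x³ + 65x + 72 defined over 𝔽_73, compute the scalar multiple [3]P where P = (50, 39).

(16, 68)

Repeated addition: build up to 3P.
2P: tangent at (50, 39): λ = (3·50² + 65)/(2·39) ≡ 46/5. 5⁻¹ ≡ 44 (mod 73) since 5·44 = 220 ≡ 1, so λ ≡ 46·44 ≡ 53.
  x = λ² - 50 - 50 = 2809 - 100 ≡ 8; y = λ·(50 - 8) - 39 ≡ 70. → (8, 70)
3P: (8, 70) + (50, 39). λ = (39 - 70)/(50 - 8) ≡ 42/42 mod 73. 42⁻¹ ≡ 40 (mod 73), so λ ≡ 1.
  x = λ² - 8 - 50 = 1 - 58 ≡ 16; y = λ·(8 - 16) - 70 ≡ 68. → (16, 68)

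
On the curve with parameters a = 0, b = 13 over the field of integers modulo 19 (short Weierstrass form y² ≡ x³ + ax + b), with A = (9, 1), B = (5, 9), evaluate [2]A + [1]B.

First 2A:
Repeated addition: build up to 2A.
2A: tangent at (9, 1): λ = (3·9² + 0)/(2·1) ≡ 15/2. 2⁻¹ ≡ 10 (mod 19) since 2·10 = 20 ≡ 1, so λ ≡ 15·10 ≡ 17.
  x = λ² - 9 - 9 = 289 - 18 ≡ 5; y = λ·(9 - 5) - 1 ≡ 10. → (5, 10)
2A = (5, 10).
Finally 2A + B:
(5, 10) + (5, 9): same x and y₁ ≡ -y₂, so the sum is 𝒪.

O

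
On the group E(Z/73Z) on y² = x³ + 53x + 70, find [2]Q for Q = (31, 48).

(9, 53)

tangent at (31, 48): λ = (3·31² + 53)/(2·48) ≡ 16/23. 23⁻¹ ≡ 54 (mod 73), so λ ≡ 16·54 ≡ 61.
  x = λ² - 31 - 31 = 3721 - 62 ≡ 9; y = λ·(31 - 9) - 48 ≡ 53. → (9, 53)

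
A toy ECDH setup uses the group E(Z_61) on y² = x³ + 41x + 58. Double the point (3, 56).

(50, 44)

tangent at (3, 56): λ = (3·3² + 41)/(2·56) ≡ 7/51. 51⁻¹ ≡ 6 (mod 61), so λ ≡ 7·6 ≡ 42.
  x = λ² - 3 - 3 = 1764 - 6 ≡ 50; y = λ·(3 - 50) - 56 ≡ 44. → (50, 44)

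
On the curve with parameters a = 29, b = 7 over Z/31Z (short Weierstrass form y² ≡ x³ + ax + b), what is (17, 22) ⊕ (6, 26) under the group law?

(17, 22) + (6, 26). λ = (26 - 22)/(6 - 17) ≡ 4/20 mod 31. 20⁻¹ ≡ 14 (mod 31) since 20·14 = 280 ≡ 1, so λ ≡ 25.
  x = λ² - 17 - 6 = 625 - 23 ≡ 13; y = λ·(17 - 13) - 22 ≡ 16. → (13, 16)

(13, 16)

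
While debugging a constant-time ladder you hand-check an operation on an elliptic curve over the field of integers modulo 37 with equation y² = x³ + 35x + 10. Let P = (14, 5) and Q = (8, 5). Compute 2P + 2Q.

(16, 2)

First 2P:
Repeated addition: build up to 2P.
2P: tangent at (14, 5): λ = (3·14² + 35)/(2·5) ≡ 31/10. 10⁻¹ ≡ 26 (mod 37) since 10·26 = 260 ≡ 1, so λ ≡ 31·26 ≡ 29.
  x = λ² - 14 - 14 = 841 - 28 ≡ 36; y = λ·(14 - 36) - 5 ≡ 23. → (36, 23)
2P = (36, 23).
Next 2Q:
Repeated addition: build up to 2Q.
2Q: tangent at (8, 5): λ = (3·8² + 35)/(2·5) ≡ 5/10. 10⁻¹ ≡ 26 (mod 37) since 10·26 = 260 ≡ 1, so λ ≡ 5·26 ≡ 19.
  x = λ² - 8 - 8 = 361 - 16 ≡ 12; y = λ·(8 - 12) - 5 ≡ 30. → (12, 30)
2Q = (12, 30).
Finally 2P + 2Q:
(36, 23) + (12, 30). λ = (30 - 23)/(12 - 36) ≡ 7/13 mod 37. 13⁻¹ ≡ 20 (mod 37) since 13·20 = 260 ≡ 1, so λ ≡ 29.
  x = λ² - 36 - 12 = 841 - 48 ≡ 16; y = λ·(36 - 16) - 23 ≡ 2. → (16, 2)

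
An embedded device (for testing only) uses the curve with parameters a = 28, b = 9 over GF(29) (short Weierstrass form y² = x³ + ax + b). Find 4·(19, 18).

(3, 27)

Write P = (19, 18).
Repeated addition: build up to 4P.
2P: tangent at (19, 18): λ = (3·19² + 28)/(2·18) ≡ 9/7. 7⁻¹ ≡ 25 (mod 29), so λ ≡ 9·25 ≡ 22.
  x = λ² - 19 - 19 = 484 - 38 ≡ 11; y = λ·(19 - 11) - 18 ≡ 13. → (11, 13)
3P: (11, 13) + (19, 18). λ = (18 - 13)/(19 - 11) ≡ 5/8 mod 29. 8⁻¹ ≡ 11 (mod 29) since 8·11 = 88 ≡ 1, so λ ≡ 26.
  x = λ² - 11 - 19 = 676 - 30 ≡ 8; y = λ·(11 - 8) - 13 ≡ 7. → (8, 7)
4P: (8, 7) + (19, 18). λ = (18 - 7)/(19 - 8) ≡ 11/11 mod 29. 11⁻¹ ≡ 8 (mod 29), so λ ≡ 1.
  x = λ² - 8 - 19 = 1 - 27 ≡ 3; y = λ·(8 - 3) - 7 ≡ 27. → (3, 27)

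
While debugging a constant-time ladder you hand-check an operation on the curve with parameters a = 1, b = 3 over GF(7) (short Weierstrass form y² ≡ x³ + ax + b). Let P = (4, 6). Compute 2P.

(6, 1)

tangent at (4, 6): λ = (3·4² + 1)/(2·6) ≡ 0/5. 5⁻¹ ≡ 3 (mod 7) since 5·3 = 15 ≡ 1, so λ ≡ 0·3 ≡ 0.
  x = λ² - 4 - 4 = 0 - 8 ≡ 6; y = λ·(4 - 6) - 6 ≡ 1. → (6, 1)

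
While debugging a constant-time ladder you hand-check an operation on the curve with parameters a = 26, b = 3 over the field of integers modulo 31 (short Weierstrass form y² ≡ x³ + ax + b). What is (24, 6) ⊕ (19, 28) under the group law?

(21, 18)

(24, 6) + (19, 28). λ = (28 - 6)/(19 - 24) ≡ 22/26 mod 31. 26⁻¹ ≡ 6 (mod 31), so λ ≡ 8.
  x = λ² - 24 - 19 = 64 - 43 ≡ 21; y = λ·(24 - 21) - 6 ≡ 18. → (21, 18)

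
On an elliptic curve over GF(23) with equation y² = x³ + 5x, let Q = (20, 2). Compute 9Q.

Double-and-add on 9 = (1001)₂. Start with Q = (20, 2) for the leading 1-bit.
double: tangent at (20, 2): λ = (3·20² + 5)/(2·2) ≡ 9/4. 4⁻¹ ≡ 6 (mod 23) since 4·6 = 24 ≡ 1, so λ ≡ 9·6 ≡ 8.
  x = λ² - 20 - 20 = 64 - 40 ≡ 1; y = λ·(20 - 1) - 2 ≡ 12. → (1, 12)
double: tangent at (1, 12): λ = (3·1² + 5)/(2·12) ≡ 8/1. 1⁻¹ ≡ 1 (mod 23) since 1·1 = 1 ≡ 1, so λ ≡ 8·1 ≡ 8.
  x = λ² - 1 - 1 = 64 - 2 ≡ 16; y = λ·(1 - 16) - 12 ≡ 6. → (16, 6)
double: tangent at (16, 6): λ = (3·16² + 5)/(2·6) ≡ 14/12. 12⁻¹ ≡ 2 (mod 23), so λ ≡ 14·2 ≡ 5.
  x = λ² - 16 - 16 = 25 - 32 ≡ 16; y = λ·(16 - 16) - 6 ≡ 17. → (16, 17)
add Q: (16, 17) + (20, 2). λ = (2 - 17)/(20 - 16) ≡ 8/4 mod 23. 4⁻¹ ≡ 6 (mod 23) since 4·6 = 24 ≡ 1, so λ ≡ 2.
  x = λ² - 16 - 20 = 4 - 36 ≡ 14; y = λ·(16 - 14) - 17 ≡ 10. → (14, 10)

(14, 10)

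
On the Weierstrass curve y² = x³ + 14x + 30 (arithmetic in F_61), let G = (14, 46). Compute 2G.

tangent at (14, 46): λ = (3·14² + 14)/(2·46) ≡ 53/31. 31⁻¹ ≡ 2 (mod 61), so λ ≡ 53·2 ≡ 45.
  x = λ² - 14 - 14 = 2025 - 28 ≡ 45; y = λ·(14 - 45) - 46 ≡ 23. → (45, 23)

(45, 23)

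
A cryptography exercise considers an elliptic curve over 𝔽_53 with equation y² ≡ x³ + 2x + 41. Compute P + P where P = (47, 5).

tangent at (47, 5): λ = (3·47² + 2)/(2·5) ≡ 4/10. 10⁻¹ ≡ 16 (mod 53), so λ ≡ 4·16 ≡ 11.
  x = λ² - 47 - 47 = 121 - 94 ≡ 27; y = λ·(47 - 27) - 5 ≡ 3. → (27, 3)

(27, 3)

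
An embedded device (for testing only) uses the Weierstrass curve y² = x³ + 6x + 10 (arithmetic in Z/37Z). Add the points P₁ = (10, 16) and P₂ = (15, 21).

(10, 16) + (15, 21). λ = (21 - 16)/(15 - 10) ≡ 5/5 mod 37. 5⁻¹ ≡ 15 (mod 37) since 5·15 = 75 ≡ 1, so λ ≡ 1.
  x = λ² - 10 - 15 = 1 - 25 ≡ 13; y = λ·(10 - 13) - 16 ≡ 18. → (13, 18)

(13, 18)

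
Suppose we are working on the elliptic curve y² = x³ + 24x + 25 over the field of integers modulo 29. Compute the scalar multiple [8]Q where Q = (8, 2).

Double-and-add on 8 = (1000)₂. Start with Q = (8, 2) for the leading 1-bit.
double: tangent at (8, 2): λ = (3·8² + 24)/(2·2) ≡ 13/4. 4⁻¹ ≡ 22 (mod 29), so λ ≡ 13·22 ≡ 25.
  x = λ² - 8 - 8 = 625 - 16 ≡ 0; y = λ·(8 - 0) - 2 ≡ 24. → (0, 24)
double: tangent at (0, 24): λ = (3·0² + 24)/(2·24) ≡ 24/19. 19⁻¹ ≡ 26 (mod 29) since 19·26 = 494 ≡ 1, so λ ≡ 24·26 ≡ 15.
  x = λ² - 0 - 0 = 225 - 0 ≡ 22; y = λ·(0 - 22) - 24 ≡ 23. → (22, 23)
double: tangent at (22, 23): λ = (3·22² + 24)/(2·23) ≡ 26/17. 17⁻¹ ≡ 12 (mod 29), so λ ≡ 26·12 ≡ 22.
  x = λ² - 22 - 22 = 484 - 44 ≡ 5; y = λ·(22 - 5) - 23 ≡ 3. → (5, 3)

(5, 3)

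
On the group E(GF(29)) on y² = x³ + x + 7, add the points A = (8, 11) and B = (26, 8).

(20, 20)

(8, 11) + (26, 8). λ = (8 - 11)/(26 - 8) ≡ 26/18 mod 29. 18⁻¹ ≡ 21 (mod 29), so λ ≡ 24.
  x = λ² - 8 - 26 = 576 - 34 ≡ 20; y = λ·(8 - 20) - 11 ≡ 20. → (20, 20)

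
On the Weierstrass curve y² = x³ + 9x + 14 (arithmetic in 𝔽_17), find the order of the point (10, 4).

2P: tangent at (10, 4): λ = (3·10² + 9)/(2·4) ≡ 3/8. 8⁻¹ ≡ 15 (mod 17) since 8·15 = 120 ≡ 1, so λ ≡ 3·15 ≡ 11.
  x = λ² - 10 - 10 = 121 - 20 ≡ 16; y = λ·(10 - 16) - 4 ≡ 15. → (16, 15)
3P: (16, 15) + (10, 4). λ = (4 - 15)/(10 - 16) ≡ 6/11 mod 17. 11⁻¹ ≡ 14 (mod 17), so λ ≡ 16.
  x = λ² - 16 - 10 = 256 - 26 ≡ 9; y = λ·(16 - 9) - 15 ≡ 12. → (9, 12)
4P: (9, 12) + (10, 4). λ = (4 - 12)/(10 - 9) ≡ 9/1 mod 17. 1⁻¹ ≡ 1 (mod 17), so λ ≡ 9.
  x = λ² - 9 - 10 = 81 - 19 ≡ 11; y = λ·(9 - 11) - 12 ≡ 4. → (11, 4)
5P: (11, 4) + (10, 4). λ = (4 - 4)/(10 - 11) ≡ 0/16 mod 17. 16⁻¹ ≡ 16 (mod 17) since 16·16 = 256 ≡ 1, so λ ≡ 0.
  x = λ² - 11 - 10 = 0 - 21 ≡ 13; y = λ·(11 - 13) - 4 ≡ 13. → (13, 13)
6P: (13, 13) + (10, 4). λ = (4 - 13)/(10 - 13) ≡ 8/14 mod 17. 14⁻¹ ≡ 11 (mod 17) since 14·11 = 154 ≡ 1, so λ ≡ 3.
  x = λ² - 13 - 10 = 9 - 23 ≡ 3; y = λ·(13 - 3) - 13 ≡ 0. → (3, 0)
7P: (3, 0) + (10, 4). λ = (4 - 0)/(10 - 3) ≡ 4/7 mod 17. 7⁻¹ ≡ 5 (mod 17) since 7·5 = 35 ≡ 1, so λ ≡ 3.
  x = λ² - 3 - 10 = 9 - 13 ≡ 13; y = λ·(3 - 13) - 0 ≡ 4. → (13, 4)
8P: (13, 4) + (10, 4). λ = (4 - 4)/(10 - 13) ≡ 0/14 mod 17. 14⁻¹ ≡ 11 (mod 17), so λ ≡ 0.
  x = λ² - 13 - 10 = 0 - 23 ≡ 11; y = λ·(13 - 11) - 4 ≡ 13. → (11, 13)
9P: (11, 13) + (10, 4). λ = (4 - 13)/(10 - 11) ≡ 8/16 mod 17. 16⁻¹ ≡ 16 (mod 17), so λ ≡ 9.
  x = λ² - 11 - 10 = 81 - 21 ≡ 9; y = λ·(11 - 9) - 13 ≡ 5. → (9, 5)
10P: (9, 5) + (10, 4). λ = (4 - 5)/(10 - 9) ≡ 16/1 mod 17. 1⁻¹ ≡ 1 (mod 17), so λ ≡ 16.
  x = λ² - 9 - 10 = 256 - 19 ≡ 16; y = λ·(9 - 16) - 5 ≡ 2. → (16, 2)
11P: (16, 2) + (10, 4). λ = (4 - 2)/(10 - 16) ≡ 2/11 mod 17. 11⁻¹ ≡ 14 (mod 17), so λ ≡ 11.
  x = λ² - 16 - 10 = 121 - 26 ≡ 10; y = λ·(16 - 10) - 2 ≡ 13. → (10, 13)
12P: (10, 13) + (10, 4): same x and y₁ ≡ -y₂, so the sum is 𝒪.
12P = 𝒪, so the order is 12.

12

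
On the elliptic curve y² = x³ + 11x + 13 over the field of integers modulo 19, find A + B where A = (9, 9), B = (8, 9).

(9, 9) + (8, 9). λ = (9 - 9)/(8 - 9) ≡ 0/18 mod 19. 18⁻¹ ≡ 18 (mod 19), so λ ≡ 0.
  x = λ² - 9 - 8 = 0 - 17 ≡ 2; y = λ·(9 - 2) - 9 ≡ 10. → (2, 10)

(2, 10)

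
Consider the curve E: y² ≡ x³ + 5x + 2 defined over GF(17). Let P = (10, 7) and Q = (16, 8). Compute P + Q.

(10, 7) + (16, 8). λ = (8 - 7)/(16 - 10) ≡ 1/6 mod 17. 6⁻¹ ≡ 3 (mod 17) since 6·3 = 18 ≡ 1, so λ ≡ 3.
  x = λ² - 10 - 16 = 9 - 26 ≡ 0; y = λ·(10 - 0) - 7 ≡ 6. → (0, 6)

(0, 6)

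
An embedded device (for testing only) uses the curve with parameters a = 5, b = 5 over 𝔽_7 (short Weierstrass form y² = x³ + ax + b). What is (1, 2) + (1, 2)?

tangent at (1, 2): λ = (3·1² + 5)/(2·2) ≡ 1/4. 4⁻¹ ≡ 2 (mod 7) since 4·2 = 8 ≡ 1, so λ ≡ 1·2 ≡ 2.
  x = λ² - 1 - 1 = 4 - 2 ≡ 2; y = λ·(1 - 2) - 2 ≡ 3. → (2, 3)

(2, 3)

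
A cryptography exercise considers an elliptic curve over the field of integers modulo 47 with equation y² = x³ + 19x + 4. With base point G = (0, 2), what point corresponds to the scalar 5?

(30, 19)

Double-and-add on 5 = (101)₂. Start with G = (0, 2) for the leading 1-bit.
double: tangent at (0, 2): λ = (3·0² + 19)/(2·2) ≡ 19/4. 4⁻¹ ≡ 12 (mod 47), so λ ≡ 19·12 ≡ 40.
  x = λ² - 0 - 0 = 1600 - 0 ≡ 2; y = λ·(0 - 2) - 2 ≡ 12. → (2, 12)
double: tangent at (2, 12): λ = (3·2² + 19)/(2·12) ≡ 31/24. 24⁻¹ ≡ 2 (mod 47), so λ ≡ 31·2 ≡ 15.
  x = λ² - 2 - 2 = 225 - 4 ≡ 33; y = λ·(2 - 33) - 12 ≡ 40. → (33, 40)
add G: (33, 40) + (0, 2). λ = (2 - 40)/(0 - 33) ≡ 9/14 mod 47. 14⁻¹ ≡ 37 (mod 47), so λ ≡ 4.
  x = λ² - 33 - 0 = 16 - 33 ≡ 30; y = λ·(33 - 30) - 40 ≡ 19. → (30, 19)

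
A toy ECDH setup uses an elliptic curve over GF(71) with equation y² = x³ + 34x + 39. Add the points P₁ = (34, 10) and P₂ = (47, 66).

(22, 69)

(34, 10) + (47, 66). λ = (66 - 10)/(47 - 34) ≡ 56/13 mod 71. 13⁻¹ ≡ 11 (mod 71), so λ ≡ 48.
  x = λ² - 34 - 47 = 2304 - 81 ≡ 22; y = λ·(34 - 22) - 10 ≡ 69. → (22, 69)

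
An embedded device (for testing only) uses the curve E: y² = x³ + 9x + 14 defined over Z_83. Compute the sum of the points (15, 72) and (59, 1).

(15, 72) + (59, 1). λ = (1 - 72)/(59 - 15) ≡ 12/44 mod 83. 44⁻¹ ≡ 17 (mod 83), so λ ≡ 38.
  x = λ² - 15 - 59 = 1444 - 74 ≡ 42; y = λ·(15 - 42) - 72 ≡ 64. → (42, 64)

(42, 64)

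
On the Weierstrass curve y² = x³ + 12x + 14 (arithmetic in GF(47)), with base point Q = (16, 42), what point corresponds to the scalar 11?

(36, 14)

Double-and-add on 11 = (1011)₂. Start with Q = (16, 42) for the leading 1-bit.
double: tangent at (16, 42): λ = (3·16² + 12)/(2·42) ≡ 28/37. 37⁻¹ ≡ 14 (mod 47), so λ ≡ 28·14 ≡ 16.
  x = λ² - 16 - 16 = 256 - 32 ≡ 36; y = λ·(16 - 36) - 42 ≡ 14. → (36, 14)
double: tangent at (36, 14): λ = (3·36² + 12)/(2·14) ≡ 46/28. 28⁻¹ ≡ 42 (mod 47), so λ ≡ 46·42 ≡ 5.
  x = λ² - 36 - 36 = 25 - 72 ≡ 0; y = λ·(36 - 0) - 14 ≡ 25. → (0, 25)
add Q: (0, 25) + (16, 42). λ = (42 - 25)/(16 - 0) ≡ 17/16 mod 47. 16⁻¹ ≡ 3 (mod 47), so λ ≡ 4.
  x = λ² - 0 - 16 = 16 - 16 ≡ 0; y = λ·(0 - 0) - 25 ≡ 22. → (0, 22)
double: tangent at (0, 22): λ = (3·0² + 12)/(2·22) ≡ 12/44. 44⁻¹ ≡ 31 (mod 47), so λ ≡ 12·31 ≡ 43.
  x = λ² - 0 - 0 = 1849 - 0 ≡ 16; y = λ·(0 - 16) - 22 ≡ 42. → (16, 42)
add Q: tangent at (16, 42): λ = (3·16² + 12)/(2·42) ≡ 28/37. 37⁻¹ ≡ 14 (mod 47), so λ ≡ 28·14 ≡ 16.
  x = λ² - 16 - 16 = 256 - 32 ≡ 36; y = λ·(16 - 36) - 42 ≡ 14. → (36, 14)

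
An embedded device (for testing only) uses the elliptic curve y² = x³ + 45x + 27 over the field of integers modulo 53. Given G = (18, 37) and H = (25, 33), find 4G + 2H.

(41, 12)

First 4G:
Repeated addition: build up to 4G.
2G: tangent at (18, 37): λ = (3·18² + 45)/(2·37) ≡ 10/21. 21⁻¹ ≡ 48 (mod 53), so λ ≡ 10·48 ≡ 3.
  x = λ² - 18 - 18 = 9 - 36 ≡ 26; y = λ·(18 - 26) - 37 ≡ 45. → (26, 45)
3G: (26, 45) + (18, 37). λ = (37 - 45)/(18 - 26) ≡ 45/45 mod 53. 45⁻¹ ≡ 33 (mod 53) since 45·33 = 1485 ≡ 1, so λ ≡ 1.
  x = λ² - 26 - 18 = 1 - 44 ≡ 10; y = λ·(26 - 10) - 45 ≡ 24. → (10, 24)
4G: (10, 24) + (18, 37). λ = (37 - 24)/(18 - 10) ≡ 13/8 mod 53. 8⁻¹ ≡ 20 (mod 53) since 8·20 = 160 ≡ 1, so λ ≡ 48.
  x = λ² - 10 - 18 = 2304 - 28 ≡ 50; y = λ·(10 - 50) - 24 ≡ 17. → (50, 17)
4G = (50, 17).
Next 2H:
Repeated addition: build up to 2H.
2H: tangent at (25, 33): λ = (3·25² + 45)/(2·33) ≡ 12/13. 13⁻¹ ≡ 49 (mod 53), so λ ≡ 12·49 ≡ 5.
  x = λ² - 25 - 25 = 25 - 50 ≡ 28; y = λ·(25 - 28) - 33 ≡ 5. → (28, 5)
2H = (28, 5).
Finally 4G + 2H:
(50, 17) + (28, 5). λ = (5 - 17)/(28 - 50) ≡ 41/31 mod 53. 31⁻¹ ≡ 12 (mod 53) since 31·12 = 372 ≡ 1, so λ ≡ 15.
  x = λ² - 50 - 28 = 225 - 78 ≡ 41; y = λ·(50 - 41) - 17 ≡ 12. → (41, 12)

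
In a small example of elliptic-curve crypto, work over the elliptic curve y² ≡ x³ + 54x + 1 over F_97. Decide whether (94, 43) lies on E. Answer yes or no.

yes

y² = 43² ≡ 6; x³ + 54x + 1 = 835661 ≡ 6 (mod 97). 6 = 6.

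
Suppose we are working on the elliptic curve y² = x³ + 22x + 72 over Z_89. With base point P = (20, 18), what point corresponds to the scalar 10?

(39, 68)

Double-and-add on 10 = (1010)₂. Start with P = (20, 18) for the leading 1-bit.
double: tangent at (20, 18): λ = (3·20² + 22)/(2·18) ≡ 65/36. 36⁻¹ ≡ 47 (mod 89), so λ ≡ 65·47 ≡ 29.
  x = λ² - 20 - 20 = 841 - 40 ≡ 0; y = λ·(20 - 0) - 18 ≡ 28. → (0, 28)
double: tangent at (0, 28): λ = (3·0² + 22)/(2·28) ≡ 22/56. 56⁻¹ ≡ 62 (mod 89), so λ ≡ 22·62 ≡ 29.
  x = λ² - 0 - 0 = 841 - 0 ≡ 40; y = λ·(0 - 40) - 28 ≡ 58. → (40, 58)
add P: (40, 58) + (20, 18). λ = (18 - 58)/(20 - 40) ≡ 49/69 mod 89. 69⁻¹ ≡ 40 (mod 89) since 69·40 = 2760 ≡ 1, so λ ≡ 2.
  x = λ² - 40 - 20 = 4 - 60 ≡ 33; y = λ·(40 - 33) - 58 ≡ 45. → (33, 45)
double: tangent at (33, 45): λ = (3·33² + 22)/(2·45) ≡ 85/1. 1⁻¹ ≡ 1 (mod 89), so λ ≡ 85·1 ≡ 85.
  x = λ² - 33 - 33 = 7225 - 66 ≡ 39; y = λ·(33 - 39) - 45 ≡ 68. → (39, 68)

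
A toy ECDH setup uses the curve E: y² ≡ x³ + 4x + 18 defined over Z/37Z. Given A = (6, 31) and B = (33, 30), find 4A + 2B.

First 4A:
Repeated addition: build up to 4A.
2A: tangent at (6, 31): λ = (3·6² + 4)/(2·31) ≡ 1/25. 25⁻¹ ≡ 3 (mod 37), so λ ≡ 1·3 ≡ 3.
  x = λ² - 6 - 6 = 9 - 12 ≡ 34; y = λ·(6 - 34) - 31 ≡ 33. → (34, 33)
3A: (34, 33) + (6, 31). λ = (31 - 33)/(6 - 34) ≡ 35/9 mod 37. 9⁻¹ ≡ 33 (mod 37), so λ ≡ 8.
  x = λ² - 34 - 6 = 64 - 40 ≡ 24; y = λ·(34 - 24) - 33 ≡ 10. → (24, 10)
4A: (24, 10) + (6, 31). λ = (31 - 10)/(6 - 24) ≡ 21/19 mod 37. 19⁻¹ ≡ 2 (mod 37), so λ ≡ 5.
  x = λ² - 24 - 6 = 25 - 30 ≡ 32; y = λ·(24 - 32) - 10 ≡ 24. → (32, 24)
4A = (32, 24).
Next 2B:
Repeated addition: build up to 2B.
2B: tangent at (33, 30): λ = (3·33² + 4)/(2·30) ≡ 15/23. 23⁻¹ ≡ 29 (mod 37), so λ ≡ 15·29 ≡ 28.
  x = λ² - 33 - 33 = 784 - 66 ≡ 15; y = λ·(33 - 15) - 30 ≡ 30. → (15, 30)
2B = (15, 30).
Finally 4A + 2B:
(32, 24) + (15, 30). λ = (30 - 24)/(15 - 32) ≡ 6/20 mod 37. 20⁻¹ ≡ 13 (mod 37), so λ ≡ 4.
  x = λ² - 32 - 15 = 16 - 47 ≡ 6; y = λ·(32 - 6) - 24 ≡ 6. → (6, 6)

(6, 6)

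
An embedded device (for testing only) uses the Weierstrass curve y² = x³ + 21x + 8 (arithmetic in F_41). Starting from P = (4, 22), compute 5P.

Double-and-add on 5 = (101)₂. Start with P = (4, 22) for the leading 1-bit.
double: tangent at (4, 22): λ = (3·4² + 21)/(2·22) ≡ 28/3. 3⁻¹ ≡ 14 (mod 41), so λ ≡ 28·14 ≡ 23.
  x = λ² - 4 - 4 = 529 - 8 ≡ 29; y = λ·(4 - 29) - 22 ≡ 18. → (29, 18)
double: tangent at (29, 18): λ = (3·29² + 21)/(2·18) ≡ 2/36. 36⁻¹ ≡ 8 (mod 41), so λ ≡ 2·8 ≡ 16.
  x = λ² - 29 - 29 = 256 - 58 ≡ 34; y = λ·(29 - 34) - 18 ≡ 25. → (34, 25)
add P: (34, 25) + (4, 22). λ = (22 - 25)/(4 - 34) ≡ 38/11 mod 41. 11⁻¹ ≡ 15 (mod 41) since 11·15 = 165 ≡ 1, so λ ≡ 37.
  x = λ² - 34 - 4 = 1369 - 38 ≡ 19; y = λ·(34 - 19) - 25 ≡ 38. → (19, 38)

(19, 38)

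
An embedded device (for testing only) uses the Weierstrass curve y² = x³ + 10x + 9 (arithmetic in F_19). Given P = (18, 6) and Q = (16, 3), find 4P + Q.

First 4P:
Double-and-add on 4 = (100)₂. Start with P = (18, 6) for the leading 1-bit.
double: tangent at (18, 6): λ = (3·18² + 10)/(2·6) ≡ 13/12. 12⁻¹ ≡ 8 (mod 19) since 12·8 = 96 ≡ 1, so λ ≡ 13·8 ≡ 9.
  x = λ² - 18 - 18 = 81 - 36 ≡ 7; y = λ·(18 - 7) - 6 ≡ 17. → (7, 17)
double: tangent at (7, 17): λ = (3·7² + 10)/(2·17) ≡ 5/15. 15⁻¹ ≡ 14 (mod 19), so λ ≡ 5·14 ≡ 13.
  x = λ² - 7 - 7 = 169 - 14 ≡ 3; y = λ·(7 - 3) - 17 ≡ 16. → (3, 16)
4P = (3, 16).
Finally 4P + Q:
(3, 16) + (16, 3). λ = (3 - 16)/(16 - 3) ≡ 6/13 mod 19. 13⁻¹ ≡ 3 (mod 19), so λ ≡ 18.
  x = λ² - 3 - 16 = 324 - 19 ≡ 1; y = λ·(3 - 1) - 16 ≡ 1. → (1, 1)

(1, 1)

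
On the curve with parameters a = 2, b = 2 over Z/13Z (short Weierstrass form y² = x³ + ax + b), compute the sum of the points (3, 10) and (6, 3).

(3, 10) + (6, 3). λ = (3 - 10)/(6 - 3) ≡ 6/3 mod 13. 3⁻¹ ≡ 9 (mod 13), so λ ≡ 2.
  x = λ² - 3 - 6 = 4 - 9 ≡ 8; y = λ·(3 - 8) - 10 ≡ 6. → (8, 6)

(8, 6)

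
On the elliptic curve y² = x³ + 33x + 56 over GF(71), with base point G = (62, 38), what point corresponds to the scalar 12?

Repeated addition: build up to 12G.
2G: tangent at (62, 38): λ = (3·62² + 33)/(2·38) ≡ 63/5. 5⁻¹ ≡ 57 (mod 71), so λ ≡ 63·57 ≡ 41.
  x = λ² - 62 - 62 = 1681 - 124 ≡ 66; y = λ·(62 - 66) - 38 ≡ 11. → (66, 11)
3G: (66, 11) + (62, 38). λ = (38 - 11)/(62 - 66) ≡ 27/67 mod 71. 67⁻¹ ≡ 53 (mod 71) since 67·53 = 3551 ≡ 1, so λ ≡ 11.
  x = λ² - 66 - 62 = 121 - 128 ≡ 64; y = λ·(66 - 64) - 11 ≡ 11. → (64, 11)
4G: (64, 11) + (62, 38). λ = (38 - 11)/(62 - 64) ≡ 27/69 mod 71. 69⁻¹ ≡ 35 (mod 71), so λ ≡ 22.
  x = λ² - 64 - 62 = 484 - 126 ≡ 3; y = λ·(64 - 3) - 11 ≡ 53. → (3, 53)
5G: (3, 53) + (62, 38). λ = (38 - 53)/(62 - 3) ≡ 56/59 mod 71. 59⁻¹ ≡ 65 (mod 71), so λ ≡ 19.
  x = λ² - 3 - 62 = 361 - 65 ≡ 12; y = λ·(3 - 12) - 53 ≡ 60. → (12, 60)
6G: (12, 60) + (62, 38). λ = (38 - 60)/(62 - 12) ≡ 49/50 mod 71. 50⁻¹ ≡ 27 (mod 71) since 50·27 = 1350 ≡ 1, so λ ≡ 45.
  x = λ² - 12 - 62 = 2025 - 74 ≡ 34; y = λ·(12 - 34) - 60 ≡ 15. → (34, 15)
7G: (34, 15) + (62, 38). λ = (38 - 15)/(62 - 34) ≡ 23/28 mod 71. 28⁻¹ ≡ 33 (mod 71) since 28·33 = 924 ≡ 1, so λ ≡ 49.
  x = λ² - 34 - 62 = 2401 - 96 ≡ 33; y = λ·(34 - 33) - 15 ≡ 34. → (33, 34)
8G: (33, 34) + (62, 38). λ = (38 - 34)/(62 - 33) ≡ 4/29 mod 71. 29⁻¹ ≡ 49 (mod 71) since 29·49 = 1421 ≡ 1, so λ ≡ 54.
  x = λ² - 33 - 62 = 2916 - 95 ≡ 52; y = λ·(33 - 52) - 34 ≡ 5. → (52, 5)
9G: (52, 5) + (62, 38). λ = (38 - 5)/(62 - 52) ≡ 33/10 mod 71. 10⁻¹ ≡ 64 (mod 71), so λ ≡ 53.
  x = λ² - 52 - 62 = 2809 - 114 ≡ 68; y = λ·(52 - 68) - 5 ≡ 70. → (68, 70)
10G: (68, 70) + (62, 38). λ = (38 - 70)/(62 - 68) ≡ 39/65 mod 71. 65⁻¹ ≡ 59 (mod 71), so λ ≡ 29.
  x = λ² - 68 - 62 = 841 - 130 ≡ 1; y = λ·(68 - 1) - 70 ≡ 27. → (1, 27)
11G: (1, 27) + (62, 38). λ = (38 - 27)/(62 - 1) ≡ 11/61 mod 71. 61⁻¹ ≡ 7 (mod 71) since 61·7 = 427 ≡ 1, so λ ≡ 6.
  x = λ² - 1 - 62 = 36 - 63 ≡ 44; y = λ·(1 - 44) - 27 ≡ 70. → (44, 70)
12G: (44, 70) + (62, 38). λ = (38 - 70)/(62 - 44) ≡ 39/18 mod 71. 18⁻¹ ≡ 4 (mod 71), so λ ≡ 14.
  x = λ² - 44 - 62 = 196 - 106 ≡ 19; y = λ·(44 - 19) - 70 ≡ 67. → (19, 67)

(19, 67)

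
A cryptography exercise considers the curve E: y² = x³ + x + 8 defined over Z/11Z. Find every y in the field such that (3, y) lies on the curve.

x³ + 1x + 8 = 38 ≡ 5 (mod 11).
Square roots of 5 mod 11: 4 and 7 (since 4² = 16 ≡ 5).

4, 7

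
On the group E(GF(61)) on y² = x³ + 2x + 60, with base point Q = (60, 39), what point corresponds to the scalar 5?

Repeated addition: build up to 5Q.
2Q: tangent at (60, 39): λ = (3·60² + 2)/(2·39) ≡ 5/17. 17⁻¹ ≡ 18 (mod 61), so λ ≡ 5·18 ≡ 29.
  x = λ² - 60 - 60 = 841 - 120 ≡ 50; y = λ·(60 - 50) - 39 ≡ 7. → (50, 7)
3Q: (50, 7) + (60, 39). λ = (39 - 7)/(60 - 50) ≡ 32/10 mod 61. 10⁻¹ ≡ 55 (mod 61), so λ ≡ 52.
  x = λ² - 50 - 60 = 2704 - 110 ≡ 32; y = λ·(50 - 32) - 7 ≡ 14. → (32, 14)
4Q: (32, 14) + (60, 39). λ = (39 - 14)/(60 - 32) ≡ 25/28 mod 61. 28⁻¹ ≡ 24 (mod 61) since 28·24 = 672 ≡ 1, so λ ≡ 51.
  x = λ² - 32 - 60 = 2601 - 92 ≡ 8; y = λ·(32 - 8) - 14 ≡ 51. → (8, 51)
5Q: (8, 51) + (60, 39). λ = (39 - 51)/(60 - 8) ≡ 49/52 mod 61. 52⁻¹ ≡ 27 (mod 61) since 52·27 = 1404 ≡ 1, so λ ≡ 42.
  x = λ² - 8 - 60 = 1764 - 68 ≡ 49; y = λ·(8 - 49) - 51 ≡ 57. → (49, 57)

(49, 57)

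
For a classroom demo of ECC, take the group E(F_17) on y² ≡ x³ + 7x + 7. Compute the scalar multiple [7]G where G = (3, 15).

Double-and-add on 7 = (111)₂. Start with G = (3, 15) for the leading 1-bit.
double: tangent at (3, 15): λ = (3·3² + 7)/(2·15) ≡ 0/13. 13⁻¹ ≡ 4 (mod 17), so λ ≡ 0·4 ≡ 0.
  x = λ² - 3 - 3 = 0 - 6 ≡ 11; y = λ·(3 - 11) - 15 ≡ 2. → (11, 2)
add G: (11, 2) + (3, 15). λ = (15 - 2)/(3 - 11) ≡ 13/9 mod 17. 9⁻¹ ≡ 2 (mod 17) since 9·2 = 18 ≡ 1, so λ ≡ 9.
  x = λ² - 11 - 3 = 81 - 14 ≡ 16; y = λ·(11 - 16) - 2 ≡ 4. → (16, 4)
double: tangent at (16, 4): λ = (3·16² + 7)/(2·4) ≡ 10/8. 8⁻¹ ≡ 15 (mod 17) since 8·15 = 120 ≡ 1, so λ ≡ 10·15 ≡ 14.
  x = λ² - 16 - 16 = 196 - 32 ≡ 11; y = λ·(16 - 11) - 4 ≡ 15. → (11, 15)
add G: (11, 15) + (3, 15). λ = (15 - 15)/(3 - 11) ≡ 0/9 mod 17. 9⁻¹ ≡ 2 (mod 17), so λ ≡ 0.
  x = λ² - 11 - 3 = 0 - 14 ≡ 3; y = λ·(11 - 3) - 15 ≡ 2. → (3, 2)

(3, 2)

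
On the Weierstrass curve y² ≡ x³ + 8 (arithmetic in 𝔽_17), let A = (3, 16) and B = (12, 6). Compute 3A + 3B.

First 3A:
Repeated addition: build up to 3A.
2A: tangent at (3, 16): λ = (3·3² + 0)/(2·16) ≡ 10/15. 15⁻¹ ≡ 8 (mod 17) since 15·8 = 120 ≡ 1, so λ ≡ 10·8 ≡ 12.
  x = λ² - 3 - 3 = 144 - 6 ≡ 2; y = λ·(3 - 2) - 16 ≡ 13. → (2, 13)
3A: (2, 13) + (3, 16). λ = (16 - 13)/(3 - 2) ≡ 3/1 mod 17. 1⁻¹ ≡ 1 (mod 17), so λ ≡ 3.
  x = λ² - 2 - 3 = 9 - 5 ≡ 4; y = λ·(2 - 4) - 13 ≡ 15. → (4, 15)
3A = (4, 15).
Next 3B:
Repeated addition: build up to 3B.
2B: tangent at (12, 6): λ = (3·12² + 0)/(2·6) ≡ 7/12. 12⁻¹ ≡ 10 (mod 17), so λ ≡ 7·10 ≡ 2.
  x = λ² - 12 - 12 = 4 - 24 ≡ 14; y = λ·(12 - 14) - 6 ≡ 7. → (14, 7)
3B: (14, 7) + (12, 6). λ = (6 - 7)/(12 - 14) ≡ 16/15 mod 17. 15⁻¹ ≡ 8 (mod 17), so λ ≡ 9.
  x = λ² - 14 - 12 = 81 - 26 ≡ 4; y = λ·(14 - 4) - 7 ≡ 15. → (4, 15)
3B = (4, 15).
Finally 3A + 3B:
tangent at (4, 15): λ = (3·4² + 0)/(2·15) ≡ 14/13. 13⁻¹ ≡ 4 (mod 17), so λ ≡ 14·4 ≡ 5.
  x = λ² - 4 - 4 = 25 - 8 ≡ 0; y = λ·(4 - 0) - 15 ≡ 5. → (0, 5)

(0, 5)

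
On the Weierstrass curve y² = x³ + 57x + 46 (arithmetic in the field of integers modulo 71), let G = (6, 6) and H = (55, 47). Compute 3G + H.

First 3G:
Repeated addition: build up to 3G.
2G: tangent at (6, 6): λ = (3·6² + 57)/(2·6) ≡ 23/12. 12⁻¹ ≡ 6 (mod 71) since 12·6 = 72 ≡ 1, so λ ≡ 23·6 ≡ 67.
  x = λ² - 6 - 6 = 4489 - 12 ≡ 4; y = λ·(6 - 4) - 6 ≡ 57. → (4, 57)
3G: (4, 57) + (6, 6). λ = (6 - 57)/(6 - 4) ≡ 20/2 mod 71. 2⁻¹ ≡ 36 (mod 71), so λ ≡ 10.
  x = λ² - 4 - 6 = 100 - 10 ≡ 19; y = λ·(4 - 19) - 57 ≡ 6. → (19, 6)
3G = (19, 6).
Finally 3G + H:
(19, 6) + (55, 47). λ = (47 - 6)/(55 - 19) ≡ 41/36 mod 71. 36⁻¹ ≡ 2 (mod 71) since 36·2 = 72 ≡ 1, so λ ≡ 11.
  x = λ² - 19 - 55 = 121 - 74 ≡ 47; y = λ·(19 - 47) - 6 ≡ 41. → (47, 41)

(47, 41)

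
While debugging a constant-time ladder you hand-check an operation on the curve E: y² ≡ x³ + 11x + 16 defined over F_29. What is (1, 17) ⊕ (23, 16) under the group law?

(21, 5)

(1, 17) + (23, 16). λ = (16 - 17)/(23 - 1) ≡ 28/22 mod 29. 22⁻¹ ≡ 4 (mod 29) since 22·4 = 88 ≡ 1, so λ ≡ 25.
  x = λ² - 1 - 23 = 625 - 24 ≡ 21; y = λ·(1 - 21) - 17 ≡ 5. → (21, 5)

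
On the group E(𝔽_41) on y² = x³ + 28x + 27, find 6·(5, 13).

(20, 10)

Write P = (5, 13).
Double-and-add on 6 = (110)₂. Start with P = (5, 13) for the leading 1-bit.
double: tangent at (5, 13): λ = (3·5² + 28)/(2·13) ≡ 21/26. 26⁻¹ ≡ 30 (mod 41) since 26·30 = 780 ≡ 1, so λ ≡ 21·30 ≡ 15.
  x = λ² - 5 - 5 = 225 - 10 ≡ 10; y = λ·(5 - 10) - 13 ≡ 35. → (10, 35)
add P: (10, 35) + (5, 13). λ = (13 - 35)/(5 - 10) ≡ 19/36 mod 41. 36⁻¹ ≡ 8 (mod 41) since 36·8 = 288 ≡ 1, so λ ≡ 29.
  x = λ² - 10 - 5 = 841 - 15 ≡ 6; y = λ·(10 - 6) - 35 ≡ 40. → (6, 40)
double: tangent at (6, 40): λ = (3·6² + 28)/(2·40) ≡ 13/39. 39⁻¹ ≡ 20 (mod 41), so λ ≡ 13·20 ≡ 14.
  x = λ² - 6 - 6 = 196 - 12 ≡ 20; y = λ·(6 - 20) - 40 ≡ 10. → (20, 10)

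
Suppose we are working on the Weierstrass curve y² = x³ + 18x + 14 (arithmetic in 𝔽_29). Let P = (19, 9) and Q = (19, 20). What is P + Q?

The two points share x = 19 and their y-coordinates satisfy 9 + 20 ≡ 0 (mod 29), so they are inverses. Their sum is ∞.

O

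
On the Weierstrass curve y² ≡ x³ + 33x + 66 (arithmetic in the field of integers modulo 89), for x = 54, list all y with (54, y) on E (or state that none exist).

25, 64

x³ + 33x + 66 = 159312 ≡ 2 (mod 89).
Square roots of 2 mod 89: 25 and 64 (since 25² = 625 ≡ 2).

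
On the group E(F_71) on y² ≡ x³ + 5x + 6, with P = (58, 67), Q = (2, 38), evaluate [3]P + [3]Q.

(55, 44)

First 3P:
Repeated addition: build up to 3P.
2P: tangent at (58, 67): λ = (3·58² + 5)/(2·67) ≡ 15/63. 63⁻¹ ≡ 62 (mod 71) since 63·62 = 3906 ≡ 1, so λ ≡ 15·62 ≡ 7.
  x = λ² - 58 - 58 = 49 - 116 ≡ 4; y = λ·(58 - 4) - 67 ≡ 27. → (4, 27)
3P: (4, 27) + (58, 67). λ = (67 - 27)/(58 - 4) ≡ 40/54 mod 71. 54⁻¹ ≡ 25 (mod 71) since 54·25 = 1350 ≡ 1, so λ ≡ 6.
  x = λ² - 4 - 58 = 36 - 62 ≡ 45; y = λ·(4 - 45) - 27 ≡ 11. → (45, 11)
3P = (45, 11).
Next 3Q:
Repeated addition: build up to 3Q.
2Q: tangent at (2, 38): λ = (3·2² + 5)/(2·38) ≡ 17/5. 5⁻¹ ≡ 57 (mod 71) since 5·57 = 285 ≡ 1, so λ ≡ 17·57 ≡ 46.
  x = λ² - 2 - 2 = 2116 - 4 ≡ 53; y = λ·(2 - 53) - 38 ≡ 30. → (53, 30)
3Q: (53, 30) + (2, 38). λ = (38 - 30)/(2 - 53) ≡ 8/20 mod 71. 20⁻¹ ≡ 32 (mod 71), so λ ≡ 43.
  x = λ² - 53 - 2 = 1849 - 55 ≡ 19; y = λ·(53 - 19) - 30 ≡ 12. → (19, 12)
3Q = (19, 12).
Finally 3P + 3Q:
(45, 11) + (19, 12). λ = (12 - 11)/(19 - 45) ≡ 1/45 mod 71. 45⁻¹ ≡ 30 (mod 71), so λ ≡ 30.
  x = λ² - 45 - 19 = 900 - 64 ≡ 55; y = λ·(45 - 55) - 11 ≡ 44. → (55, 44)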